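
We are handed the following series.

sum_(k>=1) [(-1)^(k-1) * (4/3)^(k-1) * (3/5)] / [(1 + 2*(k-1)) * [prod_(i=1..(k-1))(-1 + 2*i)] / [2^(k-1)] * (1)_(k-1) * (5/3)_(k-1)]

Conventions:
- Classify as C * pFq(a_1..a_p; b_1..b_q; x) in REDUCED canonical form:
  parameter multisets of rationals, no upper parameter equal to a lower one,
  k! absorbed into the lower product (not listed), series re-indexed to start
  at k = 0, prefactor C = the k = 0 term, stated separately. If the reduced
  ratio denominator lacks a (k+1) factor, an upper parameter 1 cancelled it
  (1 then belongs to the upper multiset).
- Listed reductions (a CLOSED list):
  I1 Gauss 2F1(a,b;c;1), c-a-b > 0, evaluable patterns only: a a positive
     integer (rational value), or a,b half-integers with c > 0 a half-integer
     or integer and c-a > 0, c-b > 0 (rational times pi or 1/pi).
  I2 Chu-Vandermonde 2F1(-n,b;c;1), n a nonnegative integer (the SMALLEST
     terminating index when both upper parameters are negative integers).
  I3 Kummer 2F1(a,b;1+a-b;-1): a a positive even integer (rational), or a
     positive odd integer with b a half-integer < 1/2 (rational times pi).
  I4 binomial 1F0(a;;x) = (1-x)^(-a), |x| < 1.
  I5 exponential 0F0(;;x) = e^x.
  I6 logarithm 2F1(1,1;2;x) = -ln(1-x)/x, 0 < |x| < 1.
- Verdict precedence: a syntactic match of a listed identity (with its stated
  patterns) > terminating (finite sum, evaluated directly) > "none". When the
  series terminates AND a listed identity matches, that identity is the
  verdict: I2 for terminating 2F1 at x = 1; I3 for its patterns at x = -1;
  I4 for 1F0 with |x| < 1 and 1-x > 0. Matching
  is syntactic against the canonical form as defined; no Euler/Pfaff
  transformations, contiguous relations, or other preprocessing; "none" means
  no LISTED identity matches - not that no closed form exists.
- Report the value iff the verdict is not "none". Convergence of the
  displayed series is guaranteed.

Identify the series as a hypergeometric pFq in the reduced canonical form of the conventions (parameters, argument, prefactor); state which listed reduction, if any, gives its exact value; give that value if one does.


Prefactor 3/5, argument -4/3: 0F2 with upper {-} over lower {3/2, 5/3}. Verdict: none (x = -4/3): each listed identity misses the multisets {-} ; {3/2, 5/3}.

The tell: from the first term 3/5: the lower (2k+1) factor (C = 3/5, x = -4/3) shifts a half-integer Pochhammer.
Step ratio: r(k) = (-4/3) * 1 / [(k+3/2) (k+5/3) (k+1)] - rational; roots negated = parameters, x = (-4/3), C = 3/5.


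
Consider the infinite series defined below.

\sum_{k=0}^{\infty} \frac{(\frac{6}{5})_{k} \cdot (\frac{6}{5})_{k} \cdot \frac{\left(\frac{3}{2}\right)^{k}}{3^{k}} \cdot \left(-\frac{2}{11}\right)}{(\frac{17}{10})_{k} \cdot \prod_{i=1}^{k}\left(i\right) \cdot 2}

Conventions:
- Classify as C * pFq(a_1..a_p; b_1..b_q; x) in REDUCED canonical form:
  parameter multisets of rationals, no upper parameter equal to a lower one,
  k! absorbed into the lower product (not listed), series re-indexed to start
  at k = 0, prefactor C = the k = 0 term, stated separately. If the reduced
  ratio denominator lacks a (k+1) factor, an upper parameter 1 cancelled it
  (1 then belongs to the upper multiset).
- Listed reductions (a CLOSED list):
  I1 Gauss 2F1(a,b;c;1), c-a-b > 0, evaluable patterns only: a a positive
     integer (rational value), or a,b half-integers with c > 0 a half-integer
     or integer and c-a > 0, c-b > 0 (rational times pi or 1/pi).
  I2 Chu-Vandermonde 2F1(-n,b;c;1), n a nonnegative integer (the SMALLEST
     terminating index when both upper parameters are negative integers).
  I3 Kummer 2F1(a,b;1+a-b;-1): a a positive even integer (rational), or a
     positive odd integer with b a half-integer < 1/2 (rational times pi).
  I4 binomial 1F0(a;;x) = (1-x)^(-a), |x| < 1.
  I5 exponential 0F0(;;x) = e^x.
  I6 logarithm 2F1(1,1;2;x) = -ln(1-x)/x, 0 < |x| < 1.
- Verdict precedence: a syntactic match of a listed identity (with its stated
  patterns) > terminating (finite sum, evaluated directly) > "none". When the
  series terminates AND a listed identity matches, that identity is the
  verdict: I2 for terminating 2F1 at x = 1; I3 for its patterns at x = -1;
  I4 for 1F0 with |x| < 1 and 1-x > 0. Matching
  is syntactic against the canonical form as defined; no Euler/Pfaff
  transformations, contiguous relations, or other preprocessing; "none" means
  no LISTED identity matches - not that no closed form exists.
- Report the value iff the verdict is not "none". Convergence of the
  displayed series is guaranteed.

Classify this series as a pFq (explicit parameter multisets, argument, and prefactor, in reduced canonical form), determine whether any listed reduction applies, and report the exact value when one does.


The series (x = \frac{1}{2}) is 2F1: upper {\frac{6}{5}, \frac{6}{5}}, lower {\frac{17}{10}}, prefactor -\frac{1}{11}. Verdict: no listed reduction: x = \frac{1}{2} and upper {\frac{6}{5}, \frac{6}{5}} fail every I1-I6 pattern.

Structural cue: from the first term -\frac{1}{11}: the two k-th powers (prefactor -1/11) combine into one argument.
Adjacent-term ratio: r(k) = \frac{1}{2} * (k+\frac{6}{5}) (k+\frac{6}{5}) / [(k+\frac{17}{10}) (k+1)] - poly over poly, x = \frac{1}{2} from leading terms; C = -\frac{1}{11} at k = 0.


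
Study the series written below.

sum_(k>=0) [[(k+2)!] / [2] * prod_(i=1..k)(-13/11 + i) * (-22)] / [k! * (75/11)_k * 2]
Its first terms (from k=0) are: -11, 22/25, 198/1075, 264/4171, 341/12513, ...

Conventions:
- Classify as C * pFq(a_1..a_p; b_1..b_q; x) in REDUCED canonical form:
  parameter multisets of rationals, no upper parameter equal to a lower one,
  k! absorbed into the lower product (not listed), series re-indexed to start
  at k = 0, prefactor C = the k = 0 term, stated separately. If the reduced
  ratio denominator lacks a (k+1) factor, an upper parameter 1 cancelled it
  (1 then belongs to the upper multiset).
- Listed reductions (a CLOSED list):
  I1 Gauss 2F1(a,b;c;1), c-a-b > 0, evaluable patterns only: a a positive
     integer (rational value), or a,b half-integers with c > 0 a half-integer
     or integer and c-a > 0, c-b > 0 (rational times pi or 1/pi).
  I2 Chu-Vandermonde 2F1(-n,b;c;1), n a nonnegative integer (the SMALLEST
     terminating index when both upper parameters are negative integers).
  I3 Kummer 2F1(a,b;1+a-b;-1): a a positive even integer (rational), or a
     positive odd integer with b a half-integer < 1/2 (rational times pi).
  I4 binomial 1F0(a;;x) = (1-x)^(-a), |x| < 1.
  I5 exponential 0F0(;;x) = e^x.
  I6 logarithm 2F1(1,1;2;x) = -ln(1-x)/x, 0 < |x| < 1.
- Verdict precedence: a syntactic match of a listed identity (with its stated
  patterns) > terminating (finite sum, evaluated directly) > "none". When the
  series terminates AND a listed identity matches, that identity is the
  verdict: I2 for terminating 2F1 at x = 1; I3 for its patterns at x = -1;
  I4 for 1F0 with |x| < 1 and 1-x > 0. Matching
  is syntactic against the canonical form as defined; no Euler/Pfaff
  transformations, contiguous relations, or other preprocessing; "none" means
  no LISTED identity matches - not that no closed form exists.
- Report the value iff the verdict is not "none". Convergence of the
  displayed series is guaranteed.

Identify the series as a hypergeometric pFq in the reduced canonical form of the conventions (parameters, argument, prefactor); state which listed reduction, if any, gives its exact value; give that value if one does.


The series (x = 1) is 2F1: upper {-2/11, 3}, lower {75/11}, prefactor -11. Verdict: Gauss (I1, integer-parameter pattern) fires (x = 1: the Gamma ratio telescopes since c-a-b = 4 > 0 and a = 3 in Z>0). Its exact value is -5936/605.

First insight: from the first term -11: the running product (C = -11, x = 1) telescopes to a rising factorial.
Term ratio: r(k) = 1 * (k-2/11) (k+3) / [(k+75/11) (k+1)] - rational in k. x = 1; t_0 = -11; negate the roots.


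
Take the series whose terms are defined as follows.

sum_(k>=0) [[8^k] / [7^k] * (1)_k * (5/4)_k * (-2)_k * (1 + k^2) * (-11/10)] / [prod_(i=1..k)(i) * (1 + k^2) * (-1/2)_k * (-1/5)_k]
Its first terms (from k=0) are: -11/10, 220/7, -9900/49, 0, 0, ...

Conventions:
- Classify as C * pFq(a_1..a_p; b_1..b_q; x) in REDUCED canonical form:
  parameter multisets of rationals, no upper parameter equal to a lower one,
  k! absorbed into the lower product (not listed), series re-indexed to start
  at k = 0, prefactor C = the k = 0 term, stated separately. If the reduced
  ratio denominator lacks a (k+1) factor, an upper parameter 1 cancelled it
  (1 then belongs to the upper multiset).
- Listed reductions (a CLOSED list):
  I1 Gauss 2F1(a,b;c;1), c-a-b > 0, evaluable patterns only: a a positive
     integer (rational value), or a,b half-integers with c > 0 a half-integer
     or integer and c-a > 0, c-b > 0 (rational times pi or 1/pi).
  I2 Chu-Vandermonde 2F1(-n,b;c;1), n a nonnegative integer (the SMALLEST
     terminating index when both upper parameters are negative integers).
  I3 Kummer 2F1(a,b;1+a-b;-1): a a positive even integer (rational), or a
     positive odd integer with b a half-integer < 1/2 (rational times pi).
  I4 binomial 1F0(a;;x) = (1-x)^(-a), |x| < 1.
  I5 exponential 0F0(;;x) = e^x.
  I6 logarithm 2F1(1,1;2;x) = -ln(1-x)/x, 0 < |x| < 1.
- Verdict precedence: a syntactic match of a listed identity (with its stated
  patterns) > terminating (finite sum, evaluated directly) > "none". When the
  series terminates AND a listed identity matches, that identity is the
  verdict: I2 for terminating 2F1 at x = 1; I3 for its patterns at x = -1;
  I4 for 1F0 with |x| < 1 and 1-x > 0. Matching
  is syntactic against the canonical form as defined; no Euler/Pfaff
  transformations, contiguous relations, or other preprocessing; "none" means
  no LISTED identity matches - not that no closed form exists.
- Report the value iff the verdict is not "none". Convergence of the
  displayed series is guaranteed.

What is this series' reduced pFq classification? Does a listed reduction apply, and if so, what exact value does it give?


This is -11/10 * 3F2(-2, 1, 5/4; -1/2, -1/5; 8/7) in reduced canonical form. Verdict: terminating - no listed pattern fits, but -2 in the upper list cuts the series at k = 2; direct evaluation. Value: -84139/490.

Key step: with t_0 = -11/10, the two geometric factors (C = -11/10) combine into one argument.
Ratio: r(k) = (8/7) * (k-2) (k+1) (k+5/4) / [(k-1/2) (k-1/5) (k+1)] ; factor over Q: parameters, x = (8/7), and C = -11/10.


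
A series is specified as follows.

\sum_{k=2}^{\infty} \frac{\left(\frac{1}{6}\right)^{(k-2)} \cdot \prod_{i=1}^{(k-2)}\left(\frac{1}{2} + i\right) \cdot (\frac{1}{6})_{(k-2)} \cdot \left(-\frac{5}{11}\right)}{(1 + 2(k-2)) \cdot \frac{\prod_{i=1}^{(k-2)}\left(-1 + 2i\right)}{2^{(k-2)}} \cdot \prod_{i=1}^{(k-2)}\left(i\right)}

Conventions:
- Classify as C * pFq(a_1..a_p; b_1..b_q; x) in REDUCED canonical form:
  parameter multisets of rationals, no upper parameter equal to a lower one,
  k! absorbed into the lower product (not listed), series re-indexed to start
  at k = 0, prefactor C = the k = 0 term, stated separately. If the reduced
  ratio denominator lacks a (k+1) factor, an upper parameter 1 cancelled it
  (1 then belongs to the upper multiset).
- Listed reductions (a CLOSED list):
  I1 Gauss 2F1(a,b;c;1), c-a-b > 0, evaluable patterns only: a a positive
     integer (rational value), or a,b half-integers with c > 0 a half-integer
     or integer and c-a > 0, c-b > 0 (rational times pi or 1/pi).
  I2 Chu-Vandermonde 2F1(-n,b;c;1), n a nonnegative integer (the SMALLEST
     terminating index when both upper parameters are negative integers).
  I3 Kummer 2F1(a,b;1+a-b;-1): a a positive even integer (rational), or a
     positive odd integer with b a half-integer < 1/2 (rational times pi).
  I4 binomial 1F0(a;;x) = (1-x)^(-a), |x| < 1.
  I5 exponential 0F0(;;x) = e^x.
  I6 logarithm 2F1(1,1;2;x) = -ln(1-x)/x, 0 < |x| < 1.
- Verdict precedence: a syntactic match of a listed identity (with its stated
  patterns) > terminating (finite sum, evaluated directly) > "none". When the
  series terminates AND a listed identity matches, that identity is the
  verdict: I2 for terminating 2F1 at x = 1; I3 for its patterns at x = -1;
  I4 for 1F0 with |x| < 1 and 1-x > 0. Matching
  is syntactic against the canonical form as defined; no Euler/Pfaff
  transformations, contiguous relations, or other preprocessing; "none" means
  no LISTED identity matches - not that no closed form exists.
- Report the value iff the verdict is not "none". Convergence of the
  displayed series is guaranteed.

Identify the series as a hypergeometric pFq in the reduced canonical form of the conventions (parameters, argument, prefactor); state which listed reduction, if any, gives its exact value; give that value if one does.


Canonical form: C = -\frac{5}{11} times 1F0 with upper {\frac{1}{6}}, lower {-}, x = \frac{1}{6}. Verdict at x = \frac{1}{6}: the I4 binomial reduction matches (the 1F0 binomial series: exponent -1/6, x = \frac{1}{6}). Exact value: \left(-\frac{5}{11}\right) \cdot \left(\frac{5}{6}\right)^{-\frac{1}{6}}.

The tell: x = \frac{1}{6} and the parameter 3/2 appears in both the upper and lower lists and cancels.
Consecutive-term ratio: r(k) = \frac{1}{6} * (k+\frac{1}{6}) / [(k+1)] - rational; roots negated = parameters, x = \frac{1}{6}, C = -\frac{5}{11}.


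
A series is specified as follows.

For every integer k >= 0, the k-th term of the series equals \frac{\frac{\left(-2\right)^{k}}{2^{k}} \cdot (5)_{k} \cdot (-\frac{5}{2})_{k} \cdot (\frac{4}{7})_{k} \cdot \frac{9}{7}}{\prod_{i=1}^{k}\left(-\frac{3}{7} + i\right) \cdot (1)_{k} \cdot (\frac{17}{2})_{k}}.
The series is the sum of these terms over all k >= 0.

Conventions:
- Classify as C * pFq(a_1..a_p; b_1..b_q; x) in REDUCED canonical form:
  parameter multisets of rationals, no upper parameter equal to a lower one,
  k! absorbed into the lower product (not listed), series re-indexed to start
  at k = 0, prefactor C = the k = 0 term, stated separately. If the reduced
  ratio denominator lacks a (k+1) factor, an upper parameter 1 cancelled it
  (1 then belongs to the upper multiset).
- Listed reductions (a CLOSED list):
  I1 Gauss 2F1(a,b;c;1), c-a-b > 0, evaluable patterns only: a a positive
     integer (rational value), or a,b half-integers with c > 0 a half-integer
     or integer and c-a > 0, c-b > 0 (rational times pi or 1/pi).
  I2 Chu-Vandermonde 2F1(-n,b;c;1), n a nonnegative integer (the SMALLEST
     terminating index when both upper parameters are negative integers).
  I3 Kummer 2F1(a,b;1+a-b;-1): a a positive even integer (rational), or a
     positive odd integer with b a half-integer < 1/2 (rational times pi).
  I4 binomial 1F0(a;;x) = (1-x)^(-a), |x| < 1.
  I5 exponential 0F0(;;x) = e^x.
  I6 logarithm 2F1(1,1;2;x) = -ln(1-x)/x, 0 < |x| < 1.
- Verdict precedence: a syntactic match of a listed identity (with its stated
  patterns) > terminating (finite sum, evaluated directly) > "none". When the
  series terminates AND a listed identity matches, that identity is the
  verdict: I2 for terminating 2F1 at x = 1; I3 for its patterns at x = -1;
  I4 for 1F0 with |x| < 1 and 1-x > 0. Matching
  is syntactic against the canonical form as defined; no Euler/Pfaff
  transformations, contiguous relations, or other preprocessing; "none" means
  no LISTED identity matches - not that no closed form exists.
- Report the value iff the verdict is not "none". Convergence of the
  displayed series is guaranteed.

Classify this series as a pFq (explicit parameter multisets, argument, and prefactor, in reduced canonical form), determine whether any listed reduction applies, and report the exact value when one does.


Prefactor \frac{9}{7}, argument -1: 2F1 with upper {-\frac{5}{2}, 5} over lower {\frac{17}{2}}. Verdict: Kummer's theorem (I3) matches (x = -1; c = \frac{17}{2} equals 1+a-b for upper {-\frac{5}{2}, 5}: listed pattern). Sum: \frac{173745}{131072} \cdot \pi.

The tell: t_0 being \frac{9}{7}, (1)_k (C = 9/7, x = -1) is k! itself.
Term ratio: r(k) = -1 * (k-\frac{5}{2}) (k+5) / [(k+\frac{17}{2}) (k+1)] - poly over poly, x = -1 from leading terms; C = \frac{9}{7} at k = 0.


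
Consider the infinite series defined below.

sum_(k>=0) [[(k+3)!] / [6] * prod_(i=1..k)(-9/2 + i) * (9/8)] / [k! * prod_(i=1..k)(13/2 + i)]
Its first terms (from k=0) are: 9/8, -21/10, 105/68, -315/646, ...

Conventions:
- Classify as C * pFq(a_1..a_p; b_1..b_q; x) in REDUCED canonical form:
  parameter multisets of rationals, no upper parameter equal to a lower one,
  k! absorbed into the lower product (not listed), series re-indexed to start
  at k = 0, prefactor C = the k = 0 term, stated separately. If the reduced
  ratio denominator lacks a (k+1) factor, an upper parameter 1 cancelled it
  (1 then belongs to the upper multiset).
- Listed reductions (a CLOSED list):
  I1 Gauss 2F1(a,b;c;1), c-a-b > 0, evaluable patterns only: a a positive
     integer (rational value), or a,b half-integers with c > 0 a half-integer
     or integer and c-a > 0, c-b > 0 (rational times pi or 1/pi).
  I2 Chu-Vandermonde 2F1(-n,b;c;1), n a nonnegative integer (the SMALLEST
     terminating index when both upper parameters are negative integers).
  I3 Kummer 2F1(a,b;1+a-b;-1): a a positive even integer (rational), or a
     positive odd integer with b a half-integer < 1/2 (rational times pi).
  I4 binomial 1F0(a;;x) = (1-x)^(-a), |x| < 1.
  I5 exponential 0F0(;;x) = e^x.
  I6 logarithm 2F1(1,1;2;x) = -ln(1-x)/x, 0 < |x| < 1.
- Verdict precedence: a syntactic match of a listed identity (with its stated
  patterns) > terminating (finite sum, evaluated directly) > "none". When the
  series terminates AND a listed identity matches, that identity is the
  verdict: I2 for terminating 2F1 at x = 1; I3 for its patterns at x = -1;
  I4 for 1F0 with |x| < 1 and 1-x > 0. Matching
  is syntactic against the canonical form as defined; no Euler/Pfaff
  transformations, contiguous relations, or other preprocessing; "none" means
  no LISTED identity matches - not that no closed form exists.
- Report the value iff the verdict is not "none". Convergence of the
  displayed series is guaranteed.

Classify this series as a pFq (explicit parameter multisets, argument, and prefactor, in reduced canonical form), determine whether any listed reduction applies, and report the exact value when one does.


Canonical form: C = 9/8 times 2F1 with upper {-7/2, 4}, lower {15/2}, x = 1. Verdict: the Gauss summation I1 fires (x = 1: the Gamma ratio telescopes since c-a-b = 7 > 0 and a = 4 in Z>0). Hence: 1287/10240.

First insight: with t_0 = 9/8, the running product (C = 9/8, x = 1) telescopes to a rising factorial.
Ratio: r(k) = 1 * (k-7/2) (k+4) / [(k+15/2) (k+1)] - rational in k, leading ratio 1; with t_0 = 9/8, classification follows.


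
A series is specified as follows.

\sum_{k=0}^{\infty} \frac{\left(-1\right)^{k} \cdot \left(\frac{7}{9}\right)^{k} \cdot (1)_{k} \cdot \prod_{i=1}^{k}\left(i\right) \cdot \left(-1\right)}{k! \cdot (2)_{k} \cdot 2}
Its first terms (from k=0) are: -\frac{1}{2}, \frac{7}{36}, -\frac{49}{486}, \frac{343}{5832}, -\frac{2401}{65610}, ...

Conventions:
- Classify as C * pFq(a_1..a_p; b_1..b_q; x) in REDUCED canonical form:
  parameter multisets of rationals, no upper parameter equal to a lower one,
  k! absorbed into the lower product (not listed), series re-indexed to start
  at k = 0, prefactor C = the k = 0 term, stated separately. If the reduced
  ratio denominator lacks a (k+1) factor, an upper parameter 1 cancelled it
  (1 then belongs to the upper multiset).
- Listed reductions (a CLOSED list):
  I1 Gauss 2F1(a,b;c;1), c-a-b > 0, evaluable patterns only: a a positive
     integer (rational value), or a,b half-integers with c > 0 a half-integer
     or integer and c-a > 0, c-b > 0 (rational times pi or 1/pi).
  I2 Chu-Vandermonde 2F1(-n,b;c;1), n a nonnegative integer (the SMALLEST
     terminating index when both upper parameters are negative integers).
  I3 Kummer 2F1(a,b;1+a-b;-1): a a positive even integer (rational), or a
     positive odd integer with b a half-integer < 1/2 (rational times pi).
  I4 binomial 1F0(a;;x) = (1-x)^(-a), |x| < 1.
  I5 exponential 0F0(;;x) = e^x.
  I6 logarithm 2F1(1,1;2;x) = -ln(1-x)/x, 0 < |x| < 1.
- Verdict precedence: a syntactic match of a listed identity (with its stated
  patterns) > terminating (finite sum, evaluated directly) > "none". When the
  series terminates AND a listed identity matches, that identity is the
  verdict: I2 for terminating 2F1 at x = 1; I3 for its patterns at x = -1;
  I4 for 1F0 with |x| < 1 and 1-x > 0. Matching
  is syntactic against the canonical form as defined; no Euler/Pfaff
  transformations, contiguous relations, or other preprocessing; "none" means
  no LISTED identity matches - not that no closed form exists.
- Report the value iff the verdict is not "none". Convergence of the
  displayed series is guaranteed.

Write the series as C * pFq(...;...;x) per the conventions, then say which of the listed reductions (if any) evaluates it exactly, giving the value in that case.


The tell: with t_0 = -\frac{1}{2}, the constant factors (C = -1/2, x = -7/9) combine into one prefactor.
Consecutive-term ratio: r(k) = -\frac{7}{9} * (k+1) (k+1) / [(k+2) (k+1)] - rational in k. x = -\frac{7}{9}; t_0 = -\frac{1}{2}; negate the roots.

At argument -\frac{7}{9}: a 2F1 with upper {1, 1}, lower {2}, scaled by C = -\frac{1}{2}. Verdict: the I6 logarithm reduction fires (the logarithm: parameters (1,1;2), x = -\frac{7}{9}). Value: \left(-\frac{9}{14}\right) \cdot \ln\left(\frac{16}{9}\right).


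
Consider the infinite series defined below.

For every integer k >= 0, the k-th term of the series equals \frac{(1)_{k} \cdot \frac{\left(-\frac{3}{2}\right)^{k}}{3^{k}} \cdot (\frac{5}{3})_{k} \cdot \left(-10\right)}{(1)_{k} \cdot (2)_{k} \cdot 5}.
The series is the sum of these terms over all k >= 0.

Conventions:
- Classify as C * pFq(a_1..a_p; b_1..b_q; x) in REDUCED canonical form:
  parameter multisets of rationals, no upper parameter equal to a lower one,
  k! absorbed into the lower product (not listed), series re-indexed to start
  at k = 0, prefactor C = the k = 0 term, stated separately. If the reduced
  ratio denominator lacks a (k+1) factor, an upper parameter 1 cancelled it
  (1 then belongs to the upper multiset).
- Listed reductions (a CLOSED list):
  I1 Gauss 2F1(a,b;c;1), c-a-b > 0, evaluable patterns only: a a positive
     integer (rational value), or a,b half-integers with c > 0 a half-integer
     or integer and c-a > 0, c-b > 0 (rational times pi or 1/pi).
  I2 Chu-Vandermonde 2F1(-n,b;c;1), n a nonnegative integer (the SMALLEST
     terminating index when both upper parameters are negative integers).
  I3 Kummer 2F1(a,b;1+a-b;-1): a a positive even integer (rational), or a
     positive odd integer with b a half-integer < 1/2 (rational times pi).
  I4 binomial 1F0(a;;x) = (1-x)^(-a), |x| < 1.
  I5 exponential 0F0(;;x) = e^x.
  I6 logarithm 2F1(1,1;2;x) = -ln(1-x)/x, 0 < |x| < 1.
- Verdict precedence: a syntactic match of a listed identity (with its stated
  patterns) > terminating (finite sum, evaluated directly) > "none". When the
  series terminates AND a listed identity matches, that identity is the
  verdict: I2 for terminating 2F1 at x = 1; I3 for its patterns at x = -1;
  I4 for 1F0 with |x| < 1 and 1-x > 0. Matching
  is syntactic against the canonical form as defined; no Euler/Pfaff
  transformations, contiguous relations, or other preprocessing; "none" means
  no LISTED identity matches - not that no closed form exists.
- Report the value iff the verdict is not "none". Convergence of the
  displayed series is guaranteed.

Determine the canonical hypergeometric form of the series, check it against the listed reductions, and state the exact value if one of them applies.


With C = -2: the canonical form is 2F1(1, \frac{5}{3}; 2; -\frac{1}{2}). Verdict: none. No listed pattern accepts 2F1(1, \frac{5}{3}; 2; -\frac{1}{2}).

Structural cue: x = -\frac{1}{2} and the two k-th powers (C = -2) combine into one argument.
Step ratio: r(k) = -\frac{1}{2} * (k+1) (k+\frac{5}{3}) / [(k+2) (k+1)] - rational; roots negated = parameters, x = -\frac{1}{2}, C = -2.


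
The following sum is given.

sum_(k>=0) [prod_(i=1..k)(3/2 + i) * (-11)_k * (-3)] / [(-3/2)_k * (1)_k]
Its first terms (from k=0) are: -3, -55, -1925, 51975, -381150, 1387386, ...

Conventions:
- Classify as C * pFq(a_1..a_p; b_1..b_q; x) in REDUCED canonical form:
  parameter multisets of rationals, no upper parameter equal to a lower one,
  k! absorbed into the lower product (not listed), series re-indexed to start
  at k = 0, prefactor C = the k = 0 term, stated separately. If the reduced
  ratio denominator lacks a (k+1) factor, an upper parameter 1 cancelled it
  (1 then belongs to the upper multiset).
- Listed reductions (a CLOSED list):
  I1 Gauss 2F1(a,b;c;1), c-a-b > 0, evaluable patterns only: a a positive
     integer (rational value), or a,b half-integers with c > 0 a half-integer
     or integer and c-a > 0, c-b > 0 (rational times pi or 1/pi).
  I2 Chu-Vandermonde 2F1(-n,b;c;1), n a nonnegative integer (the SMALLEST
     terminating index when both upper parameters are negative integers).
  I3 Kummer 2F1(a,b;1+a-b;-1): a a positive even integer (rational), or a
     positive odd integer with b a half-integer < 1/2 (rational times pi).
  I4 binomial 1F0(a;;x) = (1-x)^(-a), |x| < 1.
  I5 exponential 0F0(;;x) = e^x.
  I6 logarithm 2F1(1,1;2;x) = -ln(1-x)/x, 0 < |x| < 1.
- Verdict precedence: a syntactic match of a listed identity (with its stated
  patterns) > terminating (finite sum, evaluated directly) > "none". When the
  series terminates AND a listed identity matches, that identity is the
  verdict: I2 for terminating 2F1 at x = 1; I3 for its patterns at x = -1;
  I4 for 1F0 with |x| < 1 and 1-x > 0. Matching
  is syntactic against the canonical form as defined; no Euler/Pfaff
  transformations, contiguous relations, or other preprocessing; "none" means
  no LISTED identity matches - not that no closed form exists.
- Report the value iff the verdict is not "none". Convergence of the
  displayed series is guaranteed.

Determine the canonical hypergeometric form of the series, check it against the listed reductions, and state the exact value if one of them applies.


The series (x = 1) is 2F1: upper {-11, 5/2}, lower {-3/2}, prefactor -3. Verdict at x = 1: the Chu-Vandermonde identity I2 matches (terminating 2F1 at x = 1 with n = 11, b = 5/2, c = -3/2). Exact value: 0.

The tell: t_0 = -3 here, and the running product (C = -3, x = 1) telescopes to a rising factorial.
Ratio: r(k) = 1 * (k-11) (k+5/2) / [(k-3/2) (k+1)] - rational; roots negated = parameters, x = 1, C = -3.


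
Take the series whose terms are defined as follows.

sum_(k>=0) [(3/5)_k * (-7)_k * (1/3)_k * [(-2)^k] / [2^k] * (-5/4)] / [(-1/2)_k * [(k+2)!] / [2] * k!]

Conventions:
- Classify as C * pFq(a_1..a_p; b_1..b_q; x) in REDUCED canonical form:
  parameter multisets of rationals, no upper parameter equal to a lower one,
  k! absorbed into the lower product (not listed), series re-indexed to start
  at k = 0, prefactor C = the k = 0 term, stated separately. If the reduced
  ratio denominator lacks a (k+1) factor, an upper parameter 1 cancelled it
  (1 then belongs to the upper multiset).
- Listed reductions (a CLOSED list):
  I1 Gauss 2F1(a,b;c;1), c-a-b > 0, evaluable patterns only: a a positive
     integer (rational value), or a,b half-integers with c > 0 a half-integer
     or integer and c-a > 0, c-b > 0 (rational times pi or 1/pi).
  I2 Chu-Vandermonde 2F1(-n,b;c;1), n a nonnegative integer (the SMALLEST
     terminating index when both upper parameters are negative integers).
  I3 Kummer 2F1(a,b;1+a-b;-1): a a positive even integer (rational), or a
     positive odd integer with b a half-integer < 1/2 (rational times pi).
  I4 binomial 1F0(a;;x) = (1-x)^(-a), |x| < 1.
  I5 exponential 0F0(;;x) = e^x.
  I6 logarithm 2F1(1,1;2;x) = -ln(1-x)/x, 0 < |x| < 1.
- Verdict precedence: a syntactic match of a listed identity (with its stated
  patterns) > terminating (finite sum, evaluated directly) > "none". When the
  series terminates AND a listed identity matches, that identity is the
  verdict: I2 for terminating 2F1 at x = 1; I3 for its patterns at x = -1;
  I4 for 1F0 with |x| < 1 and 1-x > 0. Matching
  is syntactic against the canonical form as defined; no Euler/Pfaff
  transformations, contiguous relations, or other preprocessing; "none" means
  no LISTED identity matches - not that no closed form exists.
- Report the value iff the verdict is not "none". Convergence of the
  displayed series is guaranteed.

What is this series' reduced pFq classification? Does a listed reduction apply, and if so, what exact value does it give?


Key step: x = (-1) and the two k-th powers (prefactor -5/4) combine into one argument.
Ratio: r(k) = (-1) * (k-7) (k+1/3) (k+3/5) / [(k-1/2) (k+3) (k+1)] - rational in k. x = (-1); t_0 = -5/4; negate the roots.

The series (x = -1) is 3F2: upper {-7, 1/3, 3/5}, lower {-1/2, 3}, prefactor -5/4. Verdict: terminating - no listed pattern fits, but -7 in the upper list cuts the series at k = 7; direct evaluation. Exact value: 282037753337/18452812500.


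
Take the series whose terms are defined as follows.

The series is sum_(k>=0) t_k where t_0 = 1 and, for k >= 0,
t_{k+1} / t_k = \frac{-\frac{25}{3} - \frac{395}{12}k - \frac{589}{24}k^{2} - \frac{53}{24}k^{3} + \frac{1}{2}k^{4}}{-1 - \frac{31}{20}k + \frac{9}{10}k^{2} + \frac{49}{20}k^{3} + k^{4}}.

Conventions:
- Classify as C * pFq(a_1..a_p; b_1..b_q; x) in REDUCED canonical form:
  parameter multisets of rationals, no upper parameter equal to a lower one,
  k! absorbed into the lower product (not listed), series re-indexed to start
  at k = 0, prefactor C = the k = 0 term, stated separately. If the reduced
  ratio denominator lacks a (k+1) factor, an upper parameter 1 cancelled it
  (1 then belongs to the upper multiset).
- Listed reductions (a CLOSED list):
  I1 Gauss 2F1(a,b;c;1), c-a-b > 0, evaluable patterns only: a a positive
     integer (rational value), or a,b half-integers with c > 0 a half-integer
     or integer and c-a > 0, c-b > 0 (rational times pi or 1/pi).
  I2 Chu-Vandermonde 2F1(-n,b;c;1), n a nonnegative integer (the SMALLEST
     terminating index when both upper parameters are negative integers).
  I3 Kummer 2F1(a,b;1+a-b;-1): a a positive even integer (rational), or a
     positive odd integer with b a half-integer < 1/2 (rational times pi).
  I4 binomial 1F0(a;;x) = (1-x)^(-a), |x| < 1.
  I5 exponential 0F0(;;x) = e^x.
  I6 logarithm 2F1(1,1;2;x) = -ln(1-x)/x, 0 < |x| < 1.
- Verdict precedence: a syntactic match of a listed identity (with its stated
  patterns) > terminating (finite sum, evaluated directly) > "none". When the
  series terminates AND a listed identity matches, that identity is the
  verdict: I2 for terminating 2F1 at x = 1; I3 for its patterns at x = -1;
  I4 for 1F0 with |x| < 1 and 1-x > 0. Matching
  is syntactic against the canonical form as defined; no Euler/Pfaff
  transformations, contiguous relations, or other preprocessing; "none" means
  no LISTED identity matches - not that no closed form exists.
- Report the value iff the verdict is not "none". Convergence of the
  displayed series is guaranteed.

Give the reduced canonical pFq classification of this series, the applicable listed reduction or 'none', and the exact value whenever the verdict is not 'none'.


With C = 1: the canonical form is 3F2(-10, \frac{1}{3}, 4; -\frac{4}{5}, 1; \frac{1}{2}). Verdict: terminating - upper -10 stops the sum at k = 10; the 11 terms are added exactly. Exact value: -\frac{4515731077157}{34237793069568}.

First insight: with t_0 = 1, roots of the ratio polynomials (prefactor 1) are the negated parameters.
Ratio: r(k) = \frac{1}{2} * (k-10) (k+\frac{1}{3}) (k+4) / [(k-\frac{4}{5}) (k+1) (k+1)] - rational in k, leading ratio \frac{1}{2}; with t_0 = 1, classification follows.


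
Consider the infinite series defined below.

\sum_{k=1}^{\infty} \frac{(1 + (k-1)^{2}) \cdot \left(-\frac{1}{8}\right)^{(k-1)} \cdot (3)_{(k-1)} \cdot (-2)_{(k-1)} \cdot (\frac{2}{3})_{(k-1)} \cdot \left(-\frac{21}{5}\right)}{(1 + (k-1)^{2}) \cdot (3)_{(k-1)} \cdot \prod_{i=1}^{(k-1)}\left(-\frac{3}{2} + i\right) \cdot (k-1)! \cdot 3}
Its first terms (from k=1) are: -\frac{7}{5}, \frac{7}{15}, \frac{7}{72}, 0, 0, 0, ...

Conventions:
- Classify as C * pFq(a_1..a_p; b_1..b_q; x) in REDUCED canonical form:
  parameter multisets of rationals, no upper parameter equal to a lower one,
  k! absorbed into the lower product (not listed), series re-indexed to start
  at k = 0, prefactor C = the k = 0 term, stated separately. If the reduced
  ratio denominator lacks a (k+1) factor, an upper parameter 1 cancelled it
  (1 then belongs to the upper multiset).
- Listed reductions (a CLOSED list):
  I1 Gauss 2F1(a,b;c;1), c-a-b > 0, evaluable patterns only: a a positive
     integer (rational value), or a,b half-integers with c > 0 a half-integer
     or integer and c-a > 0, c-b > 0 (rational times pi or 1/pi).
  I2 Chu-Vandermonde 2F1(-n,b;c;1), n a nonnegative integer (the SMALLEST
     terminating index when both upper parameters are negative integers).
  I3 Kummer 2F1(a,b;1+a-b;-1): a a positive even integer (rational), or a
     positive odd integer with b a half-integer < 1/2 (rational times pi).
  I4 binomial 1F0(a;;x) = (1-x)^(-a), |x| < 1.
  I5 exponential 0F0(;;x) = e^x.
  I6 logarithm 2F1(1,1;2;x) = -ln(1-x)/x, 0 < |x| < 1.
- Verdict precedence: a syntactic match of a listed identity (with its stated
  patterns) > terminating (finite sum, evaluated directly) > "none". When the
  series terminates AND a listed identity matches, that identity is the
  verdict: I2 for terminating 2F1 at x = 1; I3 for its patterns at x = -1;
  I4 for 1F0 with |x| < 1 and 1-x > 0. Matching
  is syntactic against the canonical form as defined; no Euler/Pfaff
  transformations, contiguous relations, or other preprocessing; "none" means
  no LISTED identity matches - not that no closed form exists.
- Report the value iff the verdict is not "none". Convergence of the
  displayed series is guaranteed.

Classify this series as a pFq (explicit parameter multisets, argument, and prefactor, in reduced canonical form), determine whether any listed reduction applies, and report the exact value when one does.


Prefactor -\frac{7}{5}, argument -\frac{1}{8}: 2F1 with upper {-2, \frac{2}{3}} over lower {-\frac{1}{2}}. Verdict: terminating at k = 2: the factor (-2)_k kills every later term; summing the 3 survivors is exact. Sum: -\frac{301}{360}.

Key step: from the first term -\frac{7}{5}: the parameter 3 appears in both the upper and lower lists and cancels (alongside the other common factor).
Consecutive-term ratio: r(k) = -\frac{1}{8} * (k-2) (k+\frac{2}{3}) / [(k-\frac{1}{2}) (k+1)] - rational; roots negated = parameters, x = -\frac{1}{8}, C = -\frac{7}{5}.


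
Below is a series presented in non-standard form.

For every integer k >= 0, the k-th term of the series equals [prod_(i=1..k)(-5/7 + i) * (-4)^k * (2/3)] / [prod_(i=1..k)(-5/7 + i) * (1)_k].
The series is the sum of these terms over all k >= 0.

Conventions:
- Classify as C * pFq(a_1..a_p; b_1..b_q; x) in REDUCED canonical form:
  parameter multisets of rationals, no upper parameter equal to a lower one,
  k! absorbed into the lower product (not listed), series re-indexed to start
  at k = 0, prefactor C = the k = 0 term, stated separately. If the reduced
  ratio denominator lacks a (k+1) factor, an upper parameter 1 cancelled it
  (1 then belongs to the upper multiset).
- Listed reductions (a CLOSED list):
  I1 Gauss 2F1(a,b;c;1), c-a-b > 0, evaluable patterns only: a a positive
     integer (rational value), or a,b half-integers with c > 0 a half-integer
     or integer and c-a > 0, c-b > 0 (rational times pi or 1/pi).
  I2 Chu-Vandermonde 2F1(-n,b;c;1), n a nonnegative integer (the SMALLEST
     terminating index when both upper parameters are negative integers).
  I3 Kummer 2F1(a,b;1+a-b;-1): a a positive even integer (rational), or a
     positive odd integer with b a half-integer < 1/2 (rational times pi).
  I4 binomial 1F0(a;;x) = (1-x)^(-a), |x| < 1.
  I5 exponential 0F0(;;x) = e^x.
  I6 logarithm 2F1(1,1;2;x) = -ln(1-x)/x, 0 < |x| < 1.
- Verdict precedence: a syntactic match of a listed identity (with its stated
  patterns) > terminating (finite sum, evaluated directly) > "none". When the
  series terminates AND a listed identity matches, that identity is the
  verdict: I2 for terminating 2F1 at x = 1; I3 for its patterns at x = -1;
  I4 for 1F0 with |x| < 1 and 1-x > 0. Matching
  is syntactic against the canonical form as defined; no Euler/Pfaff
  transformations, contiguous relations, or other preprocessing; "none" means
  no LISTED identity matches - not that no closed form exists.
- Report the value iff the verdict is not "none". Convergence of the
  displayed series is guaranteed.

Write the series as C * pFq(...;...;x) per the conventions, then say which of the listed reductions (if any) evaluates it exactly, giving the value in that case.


This is 2/3 * 0F0(-; -; -4) in reduced canonical form. Verdict: the I5 exponential reduction fires (the 0F0 exponential series at x = -4). Value: (2/3) * e^(-4).

First insight: x = (-4) and (1)_k (C = 2/3, x = -4) is k! itself.
Adjacent-term ratio: r(k) = (-4) * 1 / [(k+1)] ; factor over Q: parameters, x = (-4), and C = 2/3.


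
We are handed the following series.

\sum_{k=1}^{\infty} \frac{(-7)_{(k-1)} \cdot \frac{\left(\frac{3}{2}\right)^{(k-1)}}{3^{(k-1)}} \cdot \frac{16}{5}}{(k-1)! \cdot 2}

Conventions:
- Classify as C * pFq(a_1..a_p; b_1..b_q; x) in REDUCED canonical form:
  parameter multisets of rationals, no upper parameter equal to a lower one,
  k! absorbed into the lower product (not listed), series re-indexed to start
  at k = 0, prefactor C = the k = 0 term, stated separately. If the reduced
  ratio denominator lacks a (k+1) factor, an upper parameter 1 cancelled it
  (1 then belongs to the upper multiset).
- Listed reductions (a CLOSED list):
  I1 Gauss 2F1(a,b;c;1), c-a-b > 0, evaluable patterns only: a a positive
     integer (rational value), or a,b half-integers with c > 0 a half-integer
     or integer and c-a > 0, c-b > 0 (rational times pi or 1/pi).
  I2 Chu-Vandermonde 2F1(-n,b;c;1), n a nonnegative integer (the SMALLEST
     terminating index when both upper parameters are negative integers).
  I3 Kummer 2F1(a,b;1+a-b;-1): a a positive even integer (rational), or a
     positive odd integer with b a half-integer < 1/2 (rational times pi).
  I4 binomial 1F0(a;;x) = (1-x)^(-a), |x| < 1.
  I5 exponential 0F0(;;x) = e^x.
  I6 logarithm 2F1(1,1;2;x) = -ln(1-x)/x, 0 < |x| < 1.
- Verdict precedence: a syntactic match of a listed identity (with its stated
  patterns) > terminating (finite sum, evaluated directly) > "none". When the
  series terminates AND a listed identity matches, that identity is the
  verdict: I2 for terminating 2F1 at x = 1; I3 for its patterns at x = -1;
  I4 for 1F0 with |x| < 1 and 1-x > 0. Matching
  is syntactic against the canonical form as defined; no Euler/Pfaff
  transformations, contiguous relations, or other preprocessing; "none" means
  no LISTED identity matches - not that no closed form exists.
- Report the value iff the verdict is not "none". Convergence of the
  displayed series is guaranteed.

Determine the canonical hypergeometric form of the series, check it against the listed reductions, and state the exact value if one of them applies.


The series (x = \frac{1}{2}) is 1F0: upper {-7}, lower {-}, prefactor \frac{8}{5}. Verdict: this is binomial (I4) (the 1F0 binomial series: exponent 7, x = \frac{1}{2}). Sum: \frac{1}{80}.

First insight: t_0 = \frac{8}{5} here, and the two k-th powers (prefactor 8/5) combine into one argument.
Term ratio: r(k) = \frac{1}{2} * (k-7) / [(k+1)] - rational in k. x = \frac{1}{2}; t_0 = \frac{8}{5}; negate the roots.


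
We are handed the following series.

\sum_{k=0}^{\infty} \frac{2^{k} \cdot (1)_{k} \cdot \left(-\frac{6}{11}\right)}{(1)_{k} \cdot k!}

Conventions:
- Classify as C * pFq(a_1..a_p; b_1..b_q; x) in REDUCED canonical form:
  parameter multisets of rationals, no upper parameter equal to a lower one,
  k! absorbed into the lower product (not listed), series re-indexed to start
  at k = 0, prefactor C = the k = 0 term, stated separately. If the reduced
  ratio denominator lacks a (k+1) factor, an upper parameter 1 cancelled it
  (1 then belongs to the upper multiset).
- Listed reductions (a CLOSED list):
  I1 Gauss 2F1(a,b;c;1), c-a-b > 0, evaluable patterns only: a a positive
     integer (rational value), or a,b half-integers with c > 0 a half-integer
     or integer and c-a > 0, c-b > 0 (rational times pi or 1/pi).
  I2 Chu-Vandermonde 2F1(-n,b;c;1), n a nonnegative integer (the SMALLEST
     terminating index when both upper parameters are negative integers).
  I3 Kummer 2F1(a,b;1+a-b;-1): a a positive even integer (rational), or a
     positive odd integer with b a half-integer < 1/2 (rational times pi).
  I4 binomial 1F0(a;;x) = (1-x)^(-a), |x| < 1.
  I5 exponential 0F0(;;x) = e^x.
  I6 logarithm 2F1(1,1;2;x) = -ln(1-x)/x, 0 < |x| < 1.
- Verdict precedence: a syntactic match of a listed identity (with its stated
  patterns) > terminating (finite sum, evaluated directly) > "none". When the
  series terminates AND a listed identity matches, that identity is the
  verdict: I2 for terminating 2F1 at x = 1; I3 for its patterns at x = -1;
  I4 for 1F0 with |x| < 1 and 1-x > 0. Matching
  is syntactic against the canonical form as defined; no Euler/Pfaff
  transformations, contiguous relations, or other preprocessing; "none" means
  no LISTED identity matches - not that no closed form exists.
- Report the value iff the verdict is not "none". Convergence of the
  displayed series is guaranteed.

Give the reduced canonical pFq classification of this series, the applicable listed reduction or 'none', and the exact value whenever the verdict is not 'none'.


x = 2 here; the reduced form reads 0F0, upper {-}, lower {-}, C = -\frac{6}{11}. Verdict: the I5 exponential reduction matches (the 0F0 exponential series at x = 2). Sum: \left(-\frac{6}{11}\right) \cdot e^{2}.

First insight: x = 2 and (1)_k (C = -6/11, x = 2) is k! itself.
Consecutive-term ratio: r(k) = 2 * 1 / [(k+1)] - rational in k. x = 2; t_0 = -\frac{6}{11}; negate the roots.
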